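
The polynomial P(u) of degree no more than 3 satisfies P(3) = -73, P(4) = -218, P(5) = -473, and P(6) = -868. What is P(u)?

Using the Lagrange interpolation formula with nodes 3, 4, 5, 6:
  L_0(u) = (u - 4)(u - 5)(u - 6) / -6
  L_1(u) = (u - 3)(u - 5)(u - 6) / 2
  L_2(u) = (u - 3)(u - 4)(u - 6) / -2
  L_3(u) = (u - 3)(u - 4)(u - 5) / 6
Then P(u) = -73·L_0(u) - 218·L_1(u) - 473·L_2(u) - 868·L_3(u).
Expanding and collecting terms gives P(u) = -5u³ + 5u² + 5u + 2.
Check: P(4) = -218. ✓

P(u) = -5u^3 + 5u^2 + 5u + 2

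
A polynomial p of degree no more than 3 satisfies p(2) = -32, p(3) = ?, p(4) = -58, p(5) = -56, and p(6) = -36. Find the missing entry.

-48

On equispaced nodes a degree-3 polynomial has vanishing fourth forward difference, so
  p(2) - 4·p(3) + 6·p(4) - 4·p(5) + p(6) = 0.
Substituting the known values and solving for p(3):
  -4·p(3) = 192
  p(3) = -48.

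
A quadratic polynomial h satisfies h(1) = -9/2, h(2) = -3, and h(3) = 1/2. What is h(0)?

Forward differences of the values at t = 1, 2, 3:
  h  : -9/2  -3  1/2
  Δ  : 3/2  7/2
  Δ^2: 2
The second differences are constant, confirming degree 2.
Interpolating (Newton forward form) and evaluating at t = 0 gives h(0) = -4.

-4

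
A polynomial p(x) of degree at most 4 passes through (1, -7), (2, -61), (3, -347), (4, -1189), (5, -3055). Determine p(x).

p(x) = -6x^4 + 6x^3 - 2x^2 - 5

Using the Lagrange interpolation formula with nodes 1, 2, 3, 4, 5:
  L_0(x) = (x - 2)(x - 3)(x - 4)(x - 5) / 24
  L_1(x) = (x - 1)(x - 3)(x - 4)(x - 5) / -6
  L_2(x) = (x - 1)(x - 2)(x - 4)(x - 5) / 4
  L_3(x) = (x - 1)(x - 2)(x - 3)(x - 5) / -6
  L_4(x) = (x - 1)(x - 2)(x - 3)(x - 4) / 24
Then p(x) = -7·L_0(x) - 61·L_1(x) - 347·L_2(x) - 1189·L_3(x) - 3055·L_4(x).
Expanding and collecting terms gives p(x) = -6x^4 + 6x^3 - 2x^2 - 5.
Check: p(1) = -7. ✓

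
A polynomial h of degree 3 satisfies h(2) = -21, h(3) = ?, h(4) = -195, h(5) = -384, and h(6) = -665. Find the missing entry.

-80

The 4 known points determine the degree-3 polynomial uniquely.
Write h(s) = as^3 + bs^2 + cs + d. Substituting each data point gives a linear system:
  8a + 4b + 2c + d = -21
  64a + 16b + 4c + d = -195
  125a + 25b + 5c + d = -384
  216a + 36b + 6c + d = -665
Solving the system yields a = -3, b = -1, c = 3, d = 1.
So h(s) = -3s^3 - s^2 + 3s + 1.
Then h(3) = -80.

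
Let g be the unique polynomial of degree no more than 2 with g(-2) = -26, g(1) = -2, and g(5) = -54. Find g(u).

g(u) = -3u^2 + 5u - 4

Using the Lagrange interpolation formula with nodes -2, 1, 5:
  L_0(u) = (u - 1)(u - 5) / 21
  L_1(u) = (u + 2)(u - 5) / -12
  L_2(u) = (u + 2)(u - 1) / 28
Then g(u) = -26·L_0(u) - 2·L_1(u) - 54·L_2(u).
Expanding and collecting terms gives g(u) = -3u^2 + 5u - 4.
Check: g(-2) = -26. ✓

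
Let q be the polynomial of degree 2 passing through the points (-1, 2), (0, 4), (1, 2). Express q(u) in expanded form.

Write q(u) = au^2 + bu + c. Substituting each data point gives a linear system:
  a - b + c = 2
  c = 4
  a + b + c = 2
Solving the system yields a = -2, b = 0, c = 4.
So q(u) = -2u^2 + 4.
Check: q(1) = 2. ✓

q(u) = -2u^2 + 4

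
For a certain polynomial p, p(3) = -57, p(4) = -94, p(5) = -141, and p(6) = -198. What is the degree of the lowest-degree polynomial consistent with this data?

Forward differences of the values at u = 3, 4, 5, 6:
  p  : -57  -94  -141  -198
  Δ  : -37  -47  -57
  Δ^2: -10  -10
  Δ^3: 0
The second differences are constant (-10) and nonzero, while all higher differences vanish, so the minimal degree is 2.

2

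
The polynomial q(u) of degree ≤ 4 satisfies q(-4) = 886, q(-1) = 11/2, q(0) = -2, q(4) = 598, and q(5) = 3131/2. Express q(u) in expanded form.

Write q(u) = au^4 + bu^3 + cu^2 + du + e. Substituting each data point gives a linear system:
  256a - 64b + 16c - 4d + e = 886
  a - b + c - d + e = 11/2
  e = -2
  256a + 64b + 16c + 4d + e = 598
  625a + 125b + 25c + 5d + e = 3131/2
Solving the system yields a = 3, b = -2, c = -3/2, d = -4, e = -2.
So q(u) = 3u^4 - 2u^3 - (3/2)u^2 - 4u - 2.
Check: q(5) = 3131/2. ✓

q(u) = 3u^4 - 2u^3 - (3/2)u^2 - 4u - 2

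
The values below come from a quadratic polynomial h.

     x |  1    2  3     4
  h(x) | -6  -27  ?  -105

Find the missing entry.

-60

On equispaced nodes a degree-2 polynomial has vanishing third forward difference, so
  - h(1) + 3·h(2) - 3·h(3) + h(4) = 0.
Substituting the known values and solving for h(3):
  -3·h(3) = 180
  h(3) = -60.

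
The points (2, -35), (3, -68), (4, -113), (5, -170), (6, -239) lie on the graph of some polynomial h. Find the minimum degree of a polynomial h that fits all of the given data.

2

Forward differences of the values at n = 2, 3, 4, 5, 6:
  h  : -35  -68  -113  -170  -239
  Δ  : -33  -45  -57  -69
  Δ^2: -12  -12  -12
  Δ^3: 0  0
  Δ^4: 0
The second differences are constant (-12) and nonzero, while all higher differences vanish, so the minimal degree is 2.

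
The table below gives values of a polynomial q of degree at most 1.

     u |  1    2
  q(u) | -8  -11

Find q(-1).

-2

Using the Lagrange interpolation formula with nodes 1, 2:
  L_0(u) = (u - 2) / -1
  L_1(u) = (u - 1) / 1
Then q(u) = -8·L_0(u) - 11·L_1(u).
Expanding and collecting terms gives q(u) = -3u - 5.
Evaluating at u = -1: q(-1) = -2.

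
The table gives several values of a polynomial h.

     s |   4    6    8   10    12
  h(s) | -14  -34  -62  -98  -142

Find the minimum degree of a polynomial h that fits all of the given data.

2

Forward differences of the values at s = 4, 6, 8, 10, 12:
  h  : -14  -34  -62  -98  -142
  Δ  : -20  -28  -36  -44
  Δ^2: -8  -8  -8
  Δ^3: 0  0
  Δ^4: 0
The second differences are constant (-8) and nonzero, while all higher differences vanish, so the minimal degree is 2.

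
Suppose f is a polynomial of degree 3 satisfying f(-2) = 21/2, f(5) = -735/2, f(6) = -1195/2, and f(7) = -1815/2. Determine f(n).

f(n) = -2n^3 - 4n^2 - 4n + 5/2

Using the Lagrange interpolation formula with nodes -2, 5, 6, 7:
  L_0(n) = (n - 5)(n - 6)(n - 7) / -504
  L_1(n) = (n + 2)(n - 6)(n - 7) / 14
  L_2(n) = (n + 2)(n - 5)(n - 7) / -8
  L_3(n) = (n + 2)(n - 5)(n - 6) / 18
Then f(n) = 21/2·L_0(n) - 735/2·L_1(n) - 1195/2·L_2(n) - 1815/2·L_3(n).
Expanding and collecting terms gives f(n) = -2n³ - 4n² - 4n + 5/2.
Check: f(6) = -1195/2. ✓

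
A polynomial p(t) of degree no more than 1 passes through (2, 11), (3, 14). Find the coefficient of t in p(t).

3

Write p(t) = at + b. Substituting each data point gives a linear system:
  2a + b = 11
  3a + b = 14
Solving the system yields a = 3, b = 5.
So p(t) = 3t + 5.
The leading coefficient is 3.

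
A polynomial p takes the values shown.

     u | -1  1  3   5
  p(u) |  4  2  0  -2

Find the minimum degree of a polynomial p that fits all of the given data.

Forward differences of the values at u = -1, 1, 3, 5:
  p  : 4  2  0  -2
  Δ  : -2  -2  -2
  Δ^2: 0  0
  Δ^3: 0
The first differences are constant (-2) and nonzero, while all higher differences vanish, so the minimal degree is 1.

1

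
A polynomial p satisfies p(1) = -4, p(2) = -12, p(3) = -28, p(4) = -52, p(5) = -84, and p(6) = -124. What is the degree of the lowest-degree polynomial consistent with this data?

Forward differences of the values at n = 1, 2, 3, 4, 5, 6:
  p  : -4  -12  -28  -52  -84  -124
  Δ  : -8  -16  -24  -32  -40
  Δ^2: -8  -8  -8  -8
  Δ^3: 0  0  0
  Δ^4: 0  0
  Δ^5: 0
The second differences are constant (-8) and nonzero, while all higher differences vanish, so the minimal degree is 2.

2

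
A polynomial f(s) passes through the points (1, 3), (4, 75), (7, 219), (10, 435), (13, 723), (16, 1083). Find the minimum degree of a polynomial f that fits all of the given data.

Forward differences of the values at s = 1, 4, 7, 10, 13, 16:
  f  : 3  75  219  435  723  1083
  Δ  : 72  144  216  288  360
  Δ^2: 72  72  72  72
  Δ^3: 0  0  0
  Δ^4: 0  0
  Δ^5: 0
The second differences are constant (72) and nonzero, while all higher differences vanish, so the minimal degree is 2.

2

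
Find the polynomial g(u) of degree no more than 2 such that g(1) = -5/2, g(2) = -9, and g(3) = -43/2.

Write g(u) = au^2 + bu + c. Substituting each data point gives a linear system:
  a + b + c = -5/2
  4a + 2b + c = -9
  9a + 3b + c = -43/2
Solving the system yields a = -3, b = 5/2, c = -2.
So g(u) = -3u^2 + (5/2)u - 2.
Check: g(1) = -5/2. ✓

g(u) = -3u^2 + (5/2)u - 2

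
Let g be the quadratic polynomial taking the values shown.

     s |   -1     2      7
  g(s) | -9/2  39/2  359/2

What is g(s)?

g(s) = 3s^2 + 5s - 5/2

Using the Lagrange interpolation formula with nodes -1, 2, 7:
  L_0(s) = (s - 2)(s - 7) / 24
  L_1(s) = (s + 1)(s - 7) / -15
  L_2(s) = (s + 1)(s - 2) / 40
Then g(s) = -9/2·L_0(s) + 39/2·L_1(s) + 359/2·L_2(s).
Expanding and collecting terms gives g(s) = 3s^2 + 5s - 5/2.
Check: g(7) = 359/2. ✓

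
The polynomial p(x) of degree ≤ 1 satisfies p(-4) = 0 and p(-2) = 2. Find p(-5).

Write p(x) = ax + b. Substituting each data point gives a linear system:
  -4a + b = 0
  -2a + b = 2
Solving the system yields a = 1, b = 4.
So p(x) = x + 4.
Then p(-5) = -1.

-1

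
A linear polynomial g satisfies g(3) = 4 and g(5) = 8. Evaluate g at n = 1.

Write g(n) = an + b. Substituting each data point gives a linear system:
  3a + b = 4
  5a + b = 8
Solving the system yields a = 2, b = -2.
So g(n) = 2n - 2.
Then g(1) = 0.

0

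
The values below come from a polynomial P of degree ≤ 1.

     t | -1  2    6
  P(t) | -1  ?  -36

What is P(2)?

-16

The 2 known points determine the degree-1 polynomial uniquely.
Write P(t) = at + b. Substituting each data point gives a linear system:
  -a + b = -1
  6a + b = -36
Solving the system yields a = -5, b = -6.
So P(t) = -5t - 6.
Then P(2) = -16.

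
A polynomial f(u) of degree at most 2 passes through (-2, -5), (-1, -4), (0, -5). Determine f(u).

f(u) = -u^2 - 2u - 5

Write f(u) = au^2 + bu + c. Substituting each data point gives a linear system:
  4a - 2b + c = -5
  a - b + c = -4
  c = -5
Solving the system yields a = -1, b = -2, c = -5.
So f(u) = -u² - 2u - 5.
Check: f(-2) = -5. ✓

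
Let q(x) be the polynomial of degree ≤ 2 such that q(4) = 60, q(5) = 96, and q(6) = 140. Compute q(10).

Write q(x) = ax^2 + bx + c. Substituting each data point gives a linear system:
  16a + 4b + c = 60
  25a + 5b + c = 96
  36a + 6b + c = 140
Solving the system yields a = 4, b = 0, c = -4.
So q(x) = 4x² - 4.
Then q(10) = 396.

396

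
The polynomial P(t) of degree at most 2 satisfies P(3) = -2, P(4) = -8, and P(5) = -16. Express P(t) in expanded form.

P(t) = -t^2 + t + 4

Write P(t) = at^2 + bt + c. Substituting each data point gives a linear system:
  9a + 3b + c = -2
  16a + 4b + c = -8
  25a + 5b + c = -16
Solving the system yields a = -1, b = 1, c = 4.
So P(t) = -t^2 + t + 4.
Check: P(3) = -2. ✓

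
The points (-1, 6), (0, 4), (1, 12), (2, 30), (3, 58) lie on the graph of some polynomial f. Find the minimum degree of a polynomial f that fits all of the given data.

2

Forward differences of the values at x = -1, 0, 1, 2, 3:
  f  : 6  4  12  30  58
  Δ  : -2  8  18  28
  Δ^2: 10  10  10
  Δ^3: 0  0
  Δ^4: 0
The second differences are constant (10) and nonzero, while all higher differences vanish, so the minimal degree is 2.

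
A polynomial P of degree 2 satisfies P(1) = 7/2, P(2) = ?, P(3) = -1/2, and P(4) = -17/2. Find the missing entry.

7/2

On equispaced nodes a degree-2 polynomial has vanishing third forward difference, so
  - P(1) + 3·P(2) - 3·P(3) + P(4) = 0.
Substituting the known values and solving for P(2):
  3·P(2) = 21/2
  P(2) = 7/2.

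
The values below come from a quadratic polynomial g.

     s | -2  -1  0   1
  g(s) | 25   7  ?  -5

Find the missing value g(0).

On equispaced nodes a degree-2 polynomial has vanishing third forward difference, so
  - g(-2) + 3·g(-1) - 3·g(0) + g(1) = 0.
Substituting the known values and solving for g(0):
  -3·g(0) = 9
  g(0) = -3.

-3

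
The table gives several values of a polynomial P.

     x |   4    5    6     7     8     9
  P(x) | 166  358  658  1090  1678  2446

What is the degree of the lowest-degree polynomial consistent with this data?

Forward differences of the values at x = 4, 5, 6, 7, 8, 9:
  P  : 166  358  658  1090  1678  2446
  Δ  : 192  300  432  588  768
  Δ^2: 108  132  156  180
  Δ^3: 24  24  24
  Δ^4: 0  0
  Δ^5: 0
The third differences are constant (24) and nonzero, while all higher differences vanish, so the minimal degree is 3.

3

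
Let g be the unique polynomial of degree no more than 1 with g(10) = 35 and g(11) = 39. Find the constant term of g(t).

Write g(t) = at + b. Substituting each data point gives a linear system:
  10a + b = 35
  11a + b = 39
Solving the system yields a = 4, b = -5.
So g(t) = 4t - 5.
The constant term is -5.

-5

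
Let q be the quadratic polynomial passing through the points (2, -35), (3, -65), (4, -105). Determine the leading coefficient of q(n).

Write q(n) = an^2 + bn + c. Substituting each data point gives a linear system:
  4a + 2b + c = -35
  9a + 3b + c = -65
  16a + 4b + c = -105
Solving the system yields a = -5, b = -5, c = -5.
So q(n) = -5n² - 5n - 5.
The leading coefficient is -5.

-5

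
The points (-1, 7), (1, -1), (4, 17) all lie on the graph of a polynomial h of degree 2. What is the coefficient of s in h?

-4

Write h(s) = as^2 + bs + c. Substituting each data point gives a linear system:
  a - b + c = 7
  a + b + c = -1
  16a + 4b + c = 17
Solving the system yields a = 2, b = -4, c = 1.
So h(s) = 2s² - 4s + 1.
The coefficient of s is -4.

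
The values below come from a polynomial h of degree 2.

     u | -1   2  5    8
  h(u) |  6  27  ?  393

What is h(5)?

156

The 3 known points determine the degree-2 polynomial uniquely.
Write h(u) = au^2 + bu + c. Substituting each data point gives a linear system:
  a - b + c = 6
  4a + 2b + c = 27
  64a + 8b + c = 393
Solving the system yields a = 6, b = 1, c = 1.
So h(u) = 6u² + u + 1.
Then h(5) = 156.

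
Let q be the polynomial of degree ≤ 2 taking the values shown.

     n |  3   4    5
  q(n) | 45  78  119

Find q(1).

3

Using the Lagrange interpolation formula with nodes 3, 4, 5:
  L_0(n) = (n - 4)(n - 5) / 2
  L_1(n) = (n - 3)(n - 5) / -1
  L_2(n) = (n - 3)(n - 4) / 2
Then q(n) = 45·L_0(n) + 78·L_1(n) + 119·L_2(n).
Expanding and collecting terms gives q(n) = 4n^2 + 5n - 6.
Evaluating at n = 1: q(1) = 3.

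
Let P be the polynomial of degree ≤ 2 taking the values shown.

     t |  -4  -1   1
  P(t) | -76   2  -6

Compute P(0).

Write P(t) = at^2 + bt + c. Substituting each data point gives a linear system:
  16a - 4b + c = -76
  a - b + c = 2
  a + b + c = -6
Solving the system yields a = -6, b = -4, c = 4.
So P(t) = -6t^2 - 4t + 4.
Then P(0) = 4.

4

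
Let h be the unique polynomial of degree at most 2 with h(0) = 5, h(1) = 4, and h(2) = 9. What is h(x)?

Write h(x) = ax^2 + bx + c. Substituting each data point gives a linear system:
  c = 5
  a + b + c = 4
  4a + 2b + c = 9
Solving the system yields a = 3, b = -4, c = 5.
So h(x) = 3x^2 - 4x + 5.
Check: h(1) = 4. ✓

h(x) = 3x^2 - 4x + 5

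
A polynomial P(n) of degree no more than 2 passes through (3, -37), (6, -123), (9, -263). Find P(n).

Write P(n) = an^2 + bn + c. Substituting each data point gives a linear system:
  9a + 3b + c = -37
  36a + 6b + c = -123
  81a + 9b + c = -263
Solving the system yields a = -3, b = -5/3, c = -5.
So P(n) = -3n² - (5/3)n - 5.
Check: P(3) = -37. ✓

P(n) = -3n^2 - (5/3)n - 5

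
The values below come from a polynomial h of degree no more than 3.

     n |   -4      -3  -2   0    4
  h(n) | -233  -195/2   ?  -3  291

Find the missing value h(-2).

-30

The 4 known points determine the degree-3 polynomial uniquely.
Write h(n) = an^3 + bn^2 + cn + d. Substituting each data point gives a linear system:
  -64a + 16b - 4c + d = -233
  -27a + 9b - 3c + d = -195/2
  d = -3
  64a + 16b + 4c + d = 291
Solving the system yields a = 4, b = 2, c = 3/2, d = -3.
So h(n) = 4n³ + 2n² + (3/2)n - 3.
Then h(-2) = -30.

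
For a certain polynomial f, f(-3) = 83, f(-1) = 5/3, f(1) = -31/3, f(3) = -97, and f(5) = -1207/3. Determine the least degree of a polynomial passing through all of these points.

3

Forward differences of the values at x = -3, -1, 1, 3, 5:
  f  : 83  5/3  -31/3  -97  -1207/3
  Δ  : -244/3  -12  -260/3  -916/3
  Δ^2: 208/3  -224/3  -656/3
  Δ^3: -144  -144
  Δ^4: 0
The third differences are constant (-144) and nonzero, while all higher differences vanish, so the minimal degree is 3.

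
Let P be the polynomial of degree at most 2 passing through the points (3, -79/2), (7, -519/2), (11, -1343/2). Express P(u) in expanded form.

P(u) = -6u^2 + 5u - 1/2

Using the Lagrange interpolation formula with nodes 3, 7, 11:
  L_0(u) = (u - 7)(u - 11) / 32
  L_1(u) = (u - 3)(u - 11) / -16
  L_2(u) = (u - 3)(u - 7) / 32
Then P(u) = -79/2·L_0(u) - 519/2·L_1(u) - 1343/2·L_2(u).
Expanding and collecting terms gives P(u) = -6u^2 + 5u - 1/2.
Check: P(7) = -519/2. ✓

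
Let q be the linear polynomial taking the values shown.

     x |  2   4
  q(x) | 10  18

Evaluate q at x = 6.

Write q(x) = ax + b. Substituting each data point gives a linear system:
  2a + b = 10
  4a + b = 18
Solving the system yields a = 4, b = 2.
So q(x) = 4x + 2.
Then q(6) = 26.

26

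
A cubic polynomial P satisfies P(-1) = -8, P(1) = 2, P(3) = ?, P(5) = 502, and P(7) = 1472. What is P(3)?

The 4 known points determine the degree-3 polynomial uniquely.
Write P(t) = at^3 + bt^2 + ct + d. Substituting each data point gives a linear system:
  -a + b - c + d = -8
  a + b + c + d = 2
  125a + 25b + 5c + d = 502
  343a + 49b + 7c + d = 1472
Solving the system yields a = 5, b = -5, c = 0, d = 2.
So P(t) = 5t³ - 5t² + 2.
Then P(3) = 92.

92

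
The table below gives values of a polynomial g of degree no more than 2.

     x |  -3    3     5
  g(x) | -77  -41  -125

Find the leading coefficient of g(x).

Write g(x) = ax^2 + bx + c. Substituting each data point gives a linear system:
  9a - 3b + c = -77
  9a + 3b + c = -41
  25a + 5b + c = -125
Solving the system yields a = -6, b = 6, c = -5.
So g(x) = -6x² + 6x - 5.
The leading coefficient is -6.

-6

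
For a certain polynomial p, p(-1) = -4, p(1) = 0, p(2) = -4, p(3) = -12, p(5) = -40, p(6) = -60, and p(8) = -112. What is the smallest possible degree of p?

2

Divided differences on the nodes -1, 1, 2, 3, 5, 6, 8:
  order 0: -4  0  -4  -12  -40  -60  -112
  order 1: 2  -4  -8  -14  -20  -26
  order 2: -2  -2  -2  -2  -2
  order 3: 0  0  0  0
  order 4: 0  0  0
  order 5: 0  0
  order 6: 0
The order-2 divided differences are all -2 (nonzero) and every higher order vanishes, so the data lies on a polynomial of degree exactly 2.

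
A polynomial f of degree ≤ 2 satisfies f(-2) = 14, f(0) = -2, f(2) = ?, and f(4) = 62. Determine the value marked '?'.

On equispaced nodes a degree-2 polynomial has vanishing third forward difference, so
  - f(-2) + 3·f(0) - 3·f(2) + f(4) = 0.
Substituting the known values and solving for f(2):
  -3·f(2) = -42
  f(2) = 14.

14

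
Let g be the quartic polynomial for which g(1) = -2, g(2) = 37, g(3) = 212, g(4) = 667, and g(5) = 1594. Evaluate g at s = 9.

15542

Write g(s) = as^4 + bs^3 + cs^2 + ds + e. Substituting each data point gives a linear system:
  a + b + c + d + e = -2
  16a + 8b + 4c + 2d + e = 37
  81a + 27b + 9c + 3d + e = 212
  256a + 64b + 16c + 4d + e = 667
  625a + 125b + 25c + 5d + e = 1594
Solving the system yields a = 2, b = 4, c = -6, d = -1, e = -1.
So g(s) = 2s⁴ + 4s³ - 6s² - s - 1.
Then g(9) = 15542.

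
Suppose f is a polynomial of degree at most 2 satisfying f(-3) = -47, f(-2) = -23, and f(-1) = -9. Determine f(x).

f(x) = -5x^2 - x - 5

Using the Lagrange interpolation formula with nodes -3, -2, -1:
  L_0(x) = (x + 2)(x + 1) / 2
  L_1(x) = (x + 3)(x + 1) / -1
  L_2(x) = (x + 3)(x + 2) / 2
Then f(x) = -47·L_0(x) - 23·L_1(x) - 9·L_2(x).
Expanding and collecting terms gives f(x) = -5x² - x - 5.
Check: f(-2) = -23. ✓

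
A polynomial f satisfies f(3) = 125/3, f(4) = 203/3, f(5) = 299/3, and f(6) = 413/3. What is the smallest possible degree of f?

2

Forward differences of the values at n = 3, 4, 5, 6:
  f  : 125/3  203/3  299/3  413/3
  Δ  : 26  32  38
  Δ^2: 6  6
  Δ^3: 0
The second differences are constant (6) and nonzero, while all higher differences vanish, so the minimal degree is 2.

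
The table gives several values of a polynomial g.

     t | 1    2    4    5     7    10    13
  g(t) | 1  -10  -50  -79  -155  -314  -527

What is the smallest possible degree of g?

Divided differences on the nodes 1, 2, 4, 5, 7, 10, 13:
  order 0: 1  -10  -50  -79  -155  -314  -527
  order 1: -11  -20  -29  -38  -53  -71
  order 2: -3  -3  -3  -3  -3
  order 3: 0  0  0  0
  order 4: 0  0  0
  order 5: 0  0
  order 6: 0
The order-2 divided differences are all -3 (nonzero) and every higher order vanishes, so the data lies on a polynomial of degree exactly 2.

2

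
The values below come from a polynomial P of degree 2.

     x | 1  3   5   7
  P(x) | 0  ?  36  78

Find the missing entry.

10

The 3 known points determine the degree-2 polynomial uniquely.
Write P(x) = ax^2 + bx + c. Substituting each data point gives a linear system:
  a + b + c = 0
  25a + 5b + c = 36
  49a + 7b + c = 78
Solving the system yields a = 2, b = -3, c = 1.
So P(x) = 2x^2 - 3x + 1.
Then P(3) = 10.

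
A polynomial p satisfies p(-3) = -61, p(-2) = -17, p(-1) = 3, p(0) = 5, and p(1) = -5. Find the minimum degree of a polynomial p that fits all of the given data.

Forward differences of the values at n = -3, -2, -1, 0, 1:
  p  : -61  -17  3  5  -5
  Δ  : 44  20  2  -10
  Δ^2: -24  -18  -12
  Δ^3: 6  6
  Δ^4: 0
The third differences are constant (6) and nonzero, while all higher differences vanish, so the minimal degree is 3.

3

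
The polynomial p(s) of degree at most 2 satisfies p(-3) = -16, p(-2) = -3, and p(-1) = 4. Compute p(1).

Using the Lagrange interpolation formula with nodes -3, -2, -1:
  L_0(s) = (s + 2)(s + 1) / 2
  L_1(s) = (s + 3)(s + 1) / -1
  L_2(s) = (s + 3)(s + 2) / 2
Then p(s) = -16·L_0(s) - 3·L_1(s) + 4·L_2(s).
Expanding and collecting terms gives p(s) = -3s^2 - 2s + 5.
Evaluating at s = 1: p(1) = 0.

0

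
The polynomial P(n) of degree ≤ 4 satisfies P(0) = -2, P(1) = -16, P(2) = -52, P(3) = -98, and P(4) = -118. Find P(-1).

Write P(n) = an^4 + bn^3 + cn^2 + dn + e. Substituting each data point gives a linear system:
  e = -2
  a + b + c + d + e = -16
  16a + 8b + 4c + 2d + e = -52
  81a + 27b + 9c + 3d + e = -98
  256a + 64b + 16c + 4d + e = -118
Solving the system yields a = 1, b = -4, c = -6, d = -5, e = -2.
So P(n) = n^4 - 4n^3 - 6n^2 - 5n - 2.
Then P(-1) = 2.

2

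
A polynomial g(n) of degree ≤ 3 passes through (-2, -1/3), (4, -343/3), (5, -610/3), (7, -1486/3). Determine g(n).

Write g(n) = an^3 + bn^2 + cn + d. Substituting each data point gives a linear system:
  -8a + 4b - 2c + d = -1/3
  64a + 16b + 4c + d = -343/3
  125a + 25b + 5c + d = -610/3
  343a + 49b + 7c + d = -1486/3
Solving the system yields a = -1, b = -3, c = -1, d = 5/3.
So g(n) = -n³ - 3n² - n + 5/3.
Check: g(7) = -1486/3. ✓

g(n) = -n^3 - 3n^2 - n + 5/3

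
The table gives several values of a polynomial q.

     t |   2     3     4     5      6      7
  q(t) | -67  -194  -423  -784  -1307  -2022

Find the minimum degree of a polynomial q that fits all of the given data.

3

Forward differences of the values at t = 2, 3, 4, 5, 6, 7:
  q  : -67  -194  -423  -784  -1307  -2022
  Δ  : -127  -229  -361  -523  -715
  Δ^2: -102  -132  -162  -192
  Δ^3: -30  -30  -30
  Δ^4: 0  0
  Δ^5: 0
The third differences are constant (-30) and nonzero, while all higher differences vanish, so the minimal degree is 3.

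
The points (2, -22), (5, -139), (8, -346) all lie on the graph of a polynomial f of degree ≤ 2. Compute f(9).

Using the Lagrange interpolation formula with nodes 2, 5, 8:
  L_0(t) = (t - 5)(t - 8) / 18
  L_1(t) = (t - 2)(t - 8) / -9
  L_2(t) = (t - 2)(t - 5) / 18
Then f(t) = -22·L_0(t) - 139·L_1(t) - 346·L_2(t).
Expanding and collecting terms gives f(t) = -5t² - 4t + 6.
Evaluating at t = 9: f(9) = -435.

-435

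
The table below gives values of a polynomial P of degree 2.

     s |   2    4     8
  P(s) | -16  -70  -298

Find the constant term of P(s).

Write P(s) = as^2 + bs + c. Substituting each data point gives a linear system:
  4a + 2b + c = -16
  16a + 4b + c = -70
  64a + 8b + c = -298
Solving the system yields a = -5, b = 3, c = -2.
So P(s) = -5s^2 + 3s - 2.
The constant term is -2.

-2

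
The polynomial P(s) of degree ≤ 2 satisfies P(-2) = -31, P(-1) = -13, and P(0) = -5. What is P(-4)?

Write P(s) = as^2 + bs + c. Substituting each data point gives a linear system:
  4a - 2b + c = -31
  a - b + c = -13
  c = -5
Solving the system yields a = -5, b = 3, c = -5.
So P(s) = -5s² + 3s - 5.
Then P(-4) = -97.

-97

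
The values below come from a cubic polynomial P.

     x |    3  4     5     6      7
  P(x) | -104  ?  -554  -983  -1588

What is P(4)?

-271

The 4 known points determine the degree-3 polynomial uniquely.
Write P(x) = ax^3 + bx^2 + cx + d. Substituting each data point gives a linear system:
  27a + 9b + 3c + d = -104
  125a + 25b + 5c + d = -554
  216a + 36b + 6c + d = -983
  343a + 49b + 7c + d = -1588
Solving the system yields a = -5, b = 2, c = 4, d = 1.
So P(x) = -5x³ + 2x² + 4x + 1.
Then P(4) = -271.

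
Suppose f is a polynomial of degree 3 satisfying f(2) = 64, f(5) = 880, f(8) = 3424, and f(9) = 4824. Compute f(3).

Write f(x) = ax^3 + bx^2 + cx + d. Substituting each data point gives a linear system:
  8a + 4b + 2c + d = 64
  125a + 25b + 5c + d = 880
  512a + 64b + 8c + d = 3424
  729a + 81b + 9c + d = 4824
Solving the system yields a = 6, b = 6, c = -4, d = 0.
So f(x) = 6x^3 + 6x^2 - 4x.
Then f(3) = 204.

204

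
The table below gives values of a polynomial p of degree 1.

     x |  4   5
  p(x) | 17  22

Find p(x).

Write p(x) = ax + b. Substituting each data point gives a linear system:
  4a + b = 17
  5a + b = 22
Solving the system yields a = 5, b = -3.
So p(x) = 5x - 3.
Check: p(4) = 17. ✓

p(x) = 5x - 3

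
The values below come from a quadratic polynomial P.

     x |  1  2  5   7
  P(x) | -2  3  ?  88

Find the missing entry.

42

The 3 known points determine the degree-2 polynomial uniquely.
Write P(x) = ax^2 + bx + c. Substituting each data point gives a linear system:
  a + b + c = -2
  4a + 2b + c = 3
  49a + 7b + c = 88
Solving the system yields a = 2, b = -1, c = -3.
So P(x) = 2x² - x - 3.
Then P(5) = 42.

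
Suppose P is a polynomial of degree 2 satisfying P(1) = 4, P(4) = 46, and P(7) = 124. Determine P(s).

Using the Lagrange interpolation formula with nodes 1, 4, 7:
  L_0(s) = (s - 4)(s - 7) / 18
  L_1(s) = (s - 1)(s - 7) / -9
  L_2(s) = (s - 1)(s - 4) / 18
Then P(s) = 4·L_0(s) + 46·L_1(s) + 124·L_2(s).
Expanding and collecting terms gives P(s) = 2s^2 + 4s - 2.
Check: P(1) = 4. ✓

P(s) = 2s^2 + 4s - 2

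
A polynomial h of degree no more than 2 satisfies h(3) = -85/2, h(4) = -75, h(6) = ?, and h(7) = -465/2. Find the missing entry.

-170

The 3 known points determine the degree-2 polynomial uniquely.
Write h(n) = an^2 + bn + c. Substituting each data point gives a linear system:
  9a + 3b + c = -85/2
  16a + 4b + c = -75
  49a + 7b + c = -465/2
Solving the system yields a = -5, b = 5/2, c = -5.
So h(n) = -5n² + (5/2)n - 5.
Then h(6) = -170.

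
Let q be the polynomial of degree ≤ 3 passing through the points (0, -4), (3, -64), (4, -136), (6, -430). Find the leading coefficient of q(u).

-2

Write q(u) = au^3 + bu^2 + cu + d. Substituting each data point gives a linear system:
  d = -4
  27a + 9b + 3c + d = -64
  64a + 16b + 4c + d = -136
  216a + 36b + 6c + d = -430
Solving the system yields a = -2, b = 1, c = -5, d = -4.
So q(u) = -2u^3 + u^2 - 5u - 4.
The leading coefficient is -2.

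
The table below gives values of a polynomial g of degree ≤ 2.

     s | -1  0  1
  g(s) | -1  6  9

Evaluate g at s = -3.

Using the Lagrange interpolation formula with nodes -1, 0, 1:
  L_0(s) = s(s - 1) / 2
  L_1(s) = (s + 1)(s - 1) / -1
  L_2(s) = (s + 1)s / 2
Then g(s) = -1·L_0(s) + 6·L_1(s) + 9·L_2(s).
Expanding and collecting terms gives g(s) = -2s^2 + 5s + 6.
Evaluating at s = -3: g(-3) = -27.

-27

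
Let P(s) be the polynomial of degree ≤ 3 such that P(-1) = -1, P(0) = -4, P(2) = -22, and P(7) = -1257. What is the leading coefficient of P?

Write P(s) = as^3 + bs^2 + cs + d. Substituting each data point gives a linear system:
  -a + b - c + d = -1
  d = -4
  8a + 4b + 2c + d = -22
  343a + 49b + 7c + d = -1257
Solving the system yields a = -4, b = 2, c = 3, d = -4.
So P(s) = -4s³ + 2s² + 3s - 4.
The leading coefficient is -4.

-4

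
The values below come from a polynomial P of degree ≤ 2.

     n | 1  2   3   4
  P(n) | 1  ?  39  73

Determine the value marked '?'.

15

The 3 known points determine the degree-2 polynomial uniquely.
Write P(n) = an^2 + bn + c. Substituting each data point gives a linear system:
  a + b + c = 1
  9a + 3b + c = 39
  16a + 4b + c = 73
Solving the system yields a = 5, b = -1, c = -3.
So P(n) = 5n^2 - n - 3.
Then P(2) = 15.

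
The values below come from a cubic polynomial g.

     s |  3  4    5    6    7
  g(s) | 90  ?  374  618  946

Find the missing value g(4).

The 4 known points determine the degree-3 polynomial uniquely.
Write g(s) = as^3 + bs^2 + cs + d. Substituting each data point gives a linear system:
  27a + 9b + 3c + d = 90
  125a + 25b + 5c + d = 374
  216a + 36b + 6c + d = 618
  343a + 49b + 7c + d = 946
Solving the system yields a = 2, b = 6, c = -4, d = -6.
So g(s) = 2s^3 + 6s^2 - 4s - 6.
Then g(4) = 202.

202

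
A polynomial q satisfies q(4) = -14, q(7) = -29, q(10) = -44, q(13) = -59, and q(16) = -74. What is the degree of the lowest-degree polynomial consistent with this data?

Forward differences of the values at t = 4, 7, 10, 13, 16:
  q  : -14  -29  -44  -59  -74
  Δ  : -15  -15  -15  -15
  Δ^2: 0  0  0
  Δ^3: 0  0
  Δ^4: 0
The first differences are constant (-15) and nonzero, while all higher differences vanish, so the minimal degree is 1.

1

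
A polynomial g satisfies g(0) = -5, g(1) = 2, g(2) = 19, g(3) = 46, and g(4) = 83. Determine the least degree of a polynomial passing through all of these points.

Forward differences of the values at n = 0, 1, 2, 3, 4:
  g  : -5  2  19  46  83
  Δ  : 7  17  27  37
  Δ^2: 10  10  10
  Δ^3: 0  0
  Δ^4: 0
The second differences are constant (10) and nonzero, while all higher differences vanish, so the minimal degree is 2.

2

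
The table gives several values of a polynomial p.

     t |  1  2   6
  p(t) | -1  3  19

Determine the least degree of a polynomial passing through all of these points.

1

Divided differences on the nodes 1, 2, 6:
  order 0: -1  3  19
  order 1: 4  4
  order 2: 0
The order-1 divided differences are all 4 (nonzero) and every higher order vanishes, so the data lies on a polynomial of degree exactly 1.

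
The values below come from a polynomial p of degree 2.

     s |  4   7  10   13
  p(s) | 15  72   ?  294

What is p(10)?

165

The 3 known points determine the degree-2 polynomial uniquely.
Write p(s) = as^2 + bs + c. Substituting each data point gives a linear system:
  16a + 4b + c = 15
  49a + 7b + c = 72
  169a + 13b + c = 294
Solving the system yields a = 2, b = -3, c = -5.
So p(s) = 2s^2 - 3s - 5.
Then p(10) = 165.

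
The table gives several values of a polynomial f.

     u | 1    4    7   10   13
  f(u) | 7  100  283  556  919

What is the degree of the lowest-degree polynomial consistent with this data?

Forward differences of the values at u = 1, 4, 7, 10, 13:
  f  : 7  100  283  556  919
  Δ  : 93  183  273  363
  Δ^2: 90  90  90
  Δ^3: 0  0
  Δ^4: 0
The second differences are constant (90) and nonzero, while all higher differences vanish, so the minimal degree is 2.

2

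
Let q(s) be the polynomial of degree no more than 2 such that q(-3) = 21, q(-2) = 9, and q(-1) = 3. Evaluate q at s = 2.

Write q(s) = as^2 + bs + c. Substituting each data point gives a linear system:
  9a - 3b + c = 21
  4a - 2b + c = 9
  a - b + c = 3
Solving the system yields a = 3, b = 3, c = 3.
So q(s) = 3s² + 3s + 3.
Then q(2) = 21.

21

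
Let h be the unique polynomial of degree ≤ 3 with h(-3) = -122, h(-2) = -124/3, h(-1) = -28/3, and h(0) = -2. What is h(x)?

Write h(x) = ax^3 + bx^2 + cx + d. Substituting each data point gives a linear system:
  -27a + 9b - 3c + d = -122
  -8a + 4b - 2c + d = -124/3
  -a + b - c + d = -28/3
  d = -2
Solving the system yields a = 4, b = -1/3, c = 3, d = -2.
So h(x) = 4x^3 - (1/3)x^2 + 3x - 2.
Check: h(-1) = -28/3. ✓

h(x) = 4x^3 - (1/3)x^2 + 3x - 2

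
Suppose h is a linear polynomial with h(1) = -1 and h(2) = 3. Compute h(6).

Using the Lagrange interpolation formula with nodes 1, 2:
  L_0(t) = (t - 2) / -1
  L_1(t) = (t - 1) / 1
Then h(t) = -1·L_0(t) + 3·L_1(t).
Expanding and collecting terms gives h(t) = 4t - 5.
Evaluating at t = 6: h(6) = 19.

19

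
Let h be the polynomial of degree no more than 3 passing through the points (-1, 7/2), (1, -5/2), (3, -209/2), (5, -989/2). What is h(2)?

-59/2

Using the Lagrange interpolation formula with nodes -1, 1, 3, 5:
  L_0(t) = (t - 1)(t - 3)(t - 5) / -48
  L_1(t) = (t + 1)(t - 3)(t - 5) / 16
  L_2(t) = (t + 1)(t - 1)(t - 5) / -16
  L_3(t) = (t + 1)(t - 1)(t - 3) / 48
Then h(t) = 7/2·L_0(t) - 5/2·L_1(t) - 209/2·L_2(t) - 989/2·L_3(t).
Expanding and collecting terms gives h(t) = -4t^3 + t + 1/2.
Evaluating at t = 2: h(2) = -59/2.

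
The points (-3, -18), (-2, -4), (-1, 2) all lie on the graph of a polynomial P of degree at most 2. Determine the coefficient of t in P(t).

Write P(t) = at^2 + bt + c. Substituting each data point gives a linear system:
  9a - 3b + c = -18
  4a - 2b + c = -4
  a - b + c = 2
Solving the system yields a = -4, b = -6, c = 0.
So P(t) = -4t^2 - 6t.
The coefficient of t is -6.

-6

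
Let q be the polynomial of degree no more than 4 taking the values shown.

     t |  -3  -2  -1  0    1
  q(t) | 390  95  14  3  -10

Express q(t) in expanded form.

q(t) = 3t^4 - 6t^3 - 4t^2 - 6t + 3

Write q(t) = at^4 + bt^3 + ct^2 + dt + e. Substituting each data point gives a linear system:
  81a - 27b + 9c - 3d + e = 390
  16a - 8b + 4c - 2d + e = 95
  a - b + c - d + e = 14
  e = 3
  a + b + c + d + e = -10
Solving the system yields a = 3, b = -6, c = -4, d = -6, e = 3.
So q(t) = 3t⁴ - 6t³ - 4t² - 6t + 3.
Check: q(0) = 3. ✓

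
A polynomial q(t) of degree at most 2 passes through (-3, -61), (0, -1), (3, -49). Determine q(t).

q(t) = -6t^2 + 2t - 1

Write q(t) = at^2 + bt + c. Substituting each data point gives a linear system:
  9a - 3b + c = -61
  c = -1
  9a + 3b + c = -49
Solving the system yields a = -6, b = 2, c = -1.
So q(t) = -6t^2 + 2t - 1.
Check: q(-3) = -61. ✓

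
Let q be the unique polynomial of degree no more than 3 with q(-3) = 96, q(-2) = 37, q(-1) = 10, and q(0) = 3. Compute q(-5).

358

Write q(x) = ax^3 + bx^2 + cx + d. Substituting each data point gives a linear system:
  -27a + 9b - 3c + d = 96
  -8a + 4b - 2c + d = 37
  -a + b - c + d = 10
  d = 3
Solving the system yields a = -2, b = 4, c = -1, d = 3.
So q(x) = -2x³ + 4x² - x + 3.
Then q(-5) = 358.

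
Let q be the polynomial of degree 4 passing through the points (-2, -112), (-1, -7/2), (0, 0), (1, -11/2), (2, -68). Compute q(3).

-759/2

Forward differences of the values at n = -2, -1, 0, 1, 2:
  q  : -112  -7/2  0  -11/2  -68
  Δ  : 217/2  7/2  -11/2  -125/2
  Δ^2: -105  -9  -57
  Δ^3: 96  -48
  Δ^4: -144
The fourth differences are constant, confirming degree 4.
Interpolating (Newton forward form) and evaluating at n = 3 gives q(3) = -759/2.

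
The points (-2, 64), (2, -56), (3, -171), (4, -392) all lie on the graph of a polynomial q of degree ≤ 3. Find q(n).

Write q(n) = an^3 + bn^2 + cn + d. Substituting each data point gives a linear system:
  -8a + 4b - 2c + d = 64
  8a + 4b + 2c + d = -56
  27a + 9b + 3c + d = -171
  64a + 16b + 4c + d = -392
Solving the system yields a = -6, b = 1, c = -6, d = 0.
So q(n) = -6n³ + n² - 6n.
Check: q(3) = -171. ✓

q(n) = -6n^3 + n^2 - 6n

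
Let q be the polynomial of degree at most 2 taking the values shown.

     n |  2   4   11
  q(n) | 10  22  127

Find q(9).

87

Using the Lagrange interpolation formula with nodes 2, 4, 11:
  L_0(n) = (n - 4)(n - 11) / 18
  L_1(n) = (n - 2)(n - 11) / -14
  L_2(n) = (n - 2)(n - 4) / 63
Then q(n) = 10·L_0(n) + 22·L_1(n) + 127·L_2(n).
Expanding and collecting terms gives q(n) = n^2 + 6.
Evaluating at n = 9: q(9) = 87.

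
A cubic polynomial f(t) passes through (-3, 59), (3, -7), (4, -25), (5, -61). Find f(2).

-1

Write f(t) = at^3 + bt^2 + ct + d. Substituting each data point gives a linear system:
  -27a + 9b - 3c + d = 59
  27a + 9b + 3c + d = -7
  64a + 16b + 4c + d = -25
  125a + 25b + 5c + d = -61
Solving the system yields a = -1, b = 3, c = -2, d = -1.
So f(t) = -t³ + 3t² - 2t - 1.
Then f(2) = -1.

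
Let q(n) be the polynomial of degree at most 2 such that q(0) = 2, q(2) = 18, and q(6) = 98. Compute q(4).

50

Using the Lagrange interpolation formula with nodes 0, 2, 6:
  L_0(n) = (n - 2)(n - 6) / 12
  L_1(n) = n(n - 6) / -8
  L_2(n) = n(n - 2) / 24
Then q(n) = 2·L_0(n) + 18·L_1(n) + 98·L_2(n).
Expanding and collecting terms gives q(n) = 2n² + 4n + 2.
Evaluating at n = 4: q(4) = 50.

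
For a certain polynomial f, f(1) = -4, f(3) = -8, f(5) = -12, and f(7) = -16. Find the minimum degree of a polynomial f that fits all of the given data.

1

Forward differences of the values at u = 1, 3, 5, 7:
  f  : -4  -8  -12  -16
  Δ  : -4  -4  -4
  Δ^2: 0  0
  Δ^3: 0
The first differences are constant (-4) and nonzero, while all higher differences vanish, so the minimal degree is 1.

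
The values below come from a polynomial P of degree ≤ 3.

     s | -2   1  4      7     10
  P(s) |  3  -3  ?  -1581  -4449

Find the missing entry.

The 4 known points determine the degree-3 polynomial uniquely.
Write P(s) = as^3 + bs^2 + cs + d. Substituting each data point gives a linear system:
  -8a + 4b - 2c + d = 3
  a + b + c + d = -3
  343a + 49b + 7c + d = -1581
  1000a + 100b + 10c + d = -4449
Solving the system yields a = -4, b = -5, c = 5, d = 1.
So P(s) = -4s^3 - 5s^2 + 5s + 1.
Then P(4) = -315.

-315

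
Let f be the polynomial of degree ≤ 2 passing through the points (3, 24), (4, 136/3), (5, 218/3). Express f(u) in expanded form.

Using the Lagrange interpolation formula with nodes 3, 4, 5:
  L_0(u) = (u - 4)(u - 5) / 2
  L_1(u) = (u - 3)(u - 5) / -1
  L_2(u) = (u - 3)(u - 4) / 2
Then f(u) = 24·L_0(u) + 136/3·L_1(u) + 218/3·L_2(u).
Expanding and collecting terms gives f(u) = 3u² + (1/3)u - 4.
Check: f(5) = 218/3. ✓

f(u) = 3u^2 + (1/3)u - 4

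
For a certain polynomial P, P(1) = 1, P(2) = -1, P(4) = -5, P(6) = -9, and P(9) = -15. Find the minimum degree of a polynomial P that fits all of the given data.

Divided differences on the nodes 1, 2, 4, 6, 9:
  order 0: 1  -1  -5  -9  -15
  order 1: -2  -2  -2  -2
  order 2: 0  0  0
  order 3: 0  0
  order 4: 0
The order-1 divided differences are all -2 (nonzero) and every higher order vanishes, so the data lies on a polynomial of degree exactly 1.

1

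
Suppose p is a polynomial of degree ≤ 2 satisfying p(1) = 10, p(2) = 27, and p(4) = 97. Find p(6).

Write p(n) = an^2 + bn + c. Substituting each data point gives a linear system:
  a + b + c = 10
  4a + 2b + c = 27
  16a + 4b + c = 97
Solving the system yields a = 6, b = -1, c = 5.
So p(n) = 6n^2 - n + 5.
Then p(6) = 215.

215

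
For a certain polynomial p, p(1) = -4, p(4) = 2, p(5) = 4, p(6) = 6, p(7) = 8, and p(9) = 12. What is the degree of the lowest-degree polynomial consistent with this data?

Divided differences on the nodes 1, 4, 5, 6, 7, 9:
  order 0: -4  2  4  6  8  12
  order 1: 2  2  2  2  2
  order 2: 0  0  0  0
  order 3: 0  0  0
  order 4: 0  0
  order 5: 0
The order-1 divided differences are all 2 (nonzero) and every higher order vanishes, so the data lies on a polynomial of degree exactly 1.

1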